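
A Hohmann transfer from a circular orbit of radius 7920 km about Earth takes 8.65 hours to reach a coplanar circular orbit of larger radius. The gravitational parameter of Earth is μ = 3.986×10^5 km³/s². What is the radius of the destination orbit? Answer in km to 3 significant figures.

r₂ = 60000 km

Transfer time t = 8.65 hours = 31140 s, and t = π√(a_t³/μ).
So a_t = (μ t²/π²)^(1/3) = (3.986×10^5 × (31140)² / π²)^(1/3) = 33959 km.
Since a_t = (r₁ + r₂)/2, r₂ = 2a_t − r₁ = 2×33959 − 7920 = 59998 km.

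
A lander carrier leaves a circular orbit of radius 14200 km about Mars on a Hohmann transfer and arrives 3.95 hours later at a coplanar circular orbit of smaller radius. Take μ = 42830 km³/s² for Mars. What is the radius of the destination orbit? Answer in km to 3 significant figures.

r₂ = 4950 km

Transfer time t = 3.95 hours = 14220 s, and t = π√(a_t³/μ).
So a_t = (μ t²/π²)^(1/3) = (42830 × (14220)² / π²)^(1/3) = 9573.8 km.
Since a_t = (r₁ + r₂)/2, r₂ = 2a_t − r₁ = 2×9573.8 − 14200 = 4947.6 km.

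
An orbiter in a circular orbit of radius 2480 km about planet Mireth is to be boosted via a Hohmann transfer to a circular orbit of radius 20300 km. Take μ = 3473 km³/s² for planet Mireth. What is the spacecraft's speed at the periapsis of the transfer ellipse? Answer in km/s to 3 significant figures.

Transfer-ellipse semi-major axis a_t = (r₁ + r₂)/2 = (2480 + 20300)/2 = 11390 km.
The periapsis of the transfer ellipse is at r = 2480 km.
Applying v² = μ(2/r − 1/a_t): v = 1.580 km/s.

v = 1.58 km/s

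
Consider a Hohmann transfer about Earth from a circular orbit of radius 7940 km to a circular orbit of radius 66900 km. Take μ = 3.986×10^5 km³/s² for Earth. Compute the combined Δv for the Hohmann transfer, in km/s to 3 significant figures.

Δv = 3.70 km/s

Transfer-ellipse semi-major axis a_t = (r₁ + r₂)/2 = (7940 + 66900)/2 = 37420 km.
Circular speed at r₁: v₁ = √(μ/r₁) = √(3.986×10^5/7940) = 7.0853 km/s.
Transfer-orbit speed at r₁ (vis-viva equation): v_p = √[μ(2/r₁ − 1/a_t)] = 9.4737 km/s.
First burn Δv₁ = |v_p − v₁| = 2.388 km/s.
Circular speed at r₂: v₂ = √(μ/r₂) = 2.441 km/s.
Transfer-orbit speed at r₂: v_a = √[μ(2/r₂ − 1/a_t)] = 1.124 km/s.
Second burn Δv₂ = |v₂ − v_a| = 1.317 km/s.
Δv = Δv₁ + Δv₂ = 2.388 + 1.317 = 3.705 km/s.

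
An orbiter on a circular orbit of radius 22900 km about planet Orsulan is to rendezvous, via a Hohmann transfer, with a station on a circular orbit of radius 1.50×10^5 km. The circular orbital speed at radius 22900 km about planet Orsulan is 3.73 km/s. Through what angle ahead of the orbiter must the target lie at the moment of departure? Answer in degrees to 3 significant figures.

From the circular-orbit relation v² = μ/r at r = 22900 km: μ = v²r = (3.73)² × 22900 = 3.18605×10^5 km³/s².
The Hohmann ellipse has a_t = (r₁ + r₂)/2 = 86450 km.
Transfer time t = π√(a_t³/μ) = 1.41472×10^5 s.
The target's mean motion on its circular orbit is ω₂ = √(μ/r₂³) = 9.71605×10^-6 rad/s.
Angle swept by the target during transfer: ω₂·t = 1.37455 rad = 78.76°.
Arrival is 180° from departure on the ellipse, so φ = 180° − 78.76° = 101°.

φ = 101°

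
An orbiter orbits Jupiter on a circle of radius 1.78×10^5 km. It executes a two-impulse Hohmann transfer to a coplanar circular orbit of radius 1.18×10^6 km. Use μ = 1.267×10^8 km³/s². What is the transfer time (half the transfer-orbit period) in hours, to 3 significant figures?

t = 43.4 hours

Transfer-ellipse semi-major axis a_t = (r₁ + r₂)/2 = (1.780×10^5 + 1.180×10^6)/2 = 6.790×10^5 km.
By Kepler's third law the transfer-orbit period is T = 2π√(a_t³/μ), so t = T/2 = 1.562×10^5 s.
Converting: 1.562×10^5 s ÷ 3600 s/hour = 43.4 hours.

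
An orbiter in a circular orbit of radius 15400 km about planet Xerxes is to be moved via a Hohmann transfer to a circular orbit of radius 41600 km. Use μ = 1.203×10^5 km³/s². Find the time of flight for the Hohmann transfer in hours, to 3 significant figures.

The Hohmann ellipse has a_t = (r₁ + r₂)/2 = 28500 km.
Transfer time t = π√(a_t³/μ) = π√((28500)³ / 1.203×10^5) = 43580 s.
Converting: 43580 s ÷ 3600 s/hour = 12.1 hours.

t = 12.1 hours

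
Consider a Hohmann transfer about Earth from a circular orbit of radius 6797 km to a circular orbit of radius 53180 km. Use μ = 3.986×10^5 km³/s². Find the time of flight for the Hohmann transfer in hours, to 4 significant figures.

Transfer-ellipse semi-major axis a_t = (r₁ + r₂)/2 = (6797 + 53180)/2 = 29988.5 km.
Transfer time t = π√(a_t³/μ) = π√((29988.5)³ / 3.986×10^5) = 25840 s.
Converting: 25840 s ÷ 3600 s/hour = 7.178 hours.

t = 7.178 hours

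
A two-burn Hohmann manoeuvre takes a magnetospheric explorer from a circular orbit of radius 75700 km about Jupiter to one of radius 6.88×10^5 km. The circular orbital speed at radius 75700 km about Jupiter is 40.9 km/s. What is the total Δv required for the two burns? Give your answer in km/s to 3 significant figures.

From the circular-orbit relation v² = μ/r at r = 75700 km: μ = v²r = (40.9)² × 75700 = 1.26632×10^8 km³/s².
Transfer-ellipse semi-major axis a_t = (r₁ + r₂)/2 = (75700 + 6.880×10^5)/2 = 3.8185×10^5 km.
Circular speed at r₁: v₁ = √(μ/r₁) = √(1.26632×10^8/75700) = 40.90 km/s.
Transfer-orbit speed at r₁ (vis-viva equation): v_p = √[μ(2/r₁ − 1/a_t)] = 54.90 km/s.
First burn Δv₁ = |v_p − v₁| = 14.00 km/s.
Circular speed at r₂: v₂ = √(μ/r₂) = 13.567 km/s.
Transfer-orbit speed at r₂: v_a = √[μ(2/r₂ − 1/a_t)] = 6.0406 km/s.
Second burn Δv₂ = |v₂ − v_a| = 7.526 km/s.
Total Δv = Δv₁ + Δv₂ = 21.53 km/s.

Δv = 21.5 km/s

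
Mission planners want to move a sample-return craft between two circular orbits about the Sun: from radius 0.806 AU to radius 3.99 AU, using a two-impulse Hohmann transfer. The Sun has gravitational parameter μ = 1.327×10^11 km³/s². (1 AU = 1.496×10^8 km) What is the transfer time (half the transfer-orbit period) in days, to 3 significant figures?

t = 678 days

In km: r₁ = 0.806 × 1.496×10^8 = 1.205776×10^8 km; r₂ = 3.99 × 1.496×10^8 = 5.96904×10^8 km.
The Hohmann ellipse has a_t = (r₁ + r₂)/2 = 3.587408×10^8 km.
Half the transfer-orbit period gives t = π√(a_t³/μ) = 5.860×10^7 s.
Converting: 5.860×10^7 s ÷ 86400 s/day = 678 days.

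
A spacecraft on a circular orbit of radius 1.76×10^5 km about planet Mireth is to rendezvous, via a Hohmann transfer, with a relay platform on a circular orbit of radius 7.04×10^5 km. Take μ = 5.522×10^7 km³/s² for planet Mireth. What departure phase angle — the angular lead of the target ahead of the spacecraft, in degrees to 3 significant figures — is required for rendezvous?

Transfer-ellipse semi-major axis a_t = (r₁ + r₂)/2 = (1.760×10^5 + 7.040×10^5)/2 = 4.400×10^5 km.
Transfer time t = π√(a_t³/μ) = 1.23390×10^5 s.
The target's mean motion on its circular orbit is ω₂ = √(μ/r₂³) = 1.25802×10^-5 rad/s.
Angle swept by the target during transfer: ω₂·t = 1.5523 rad = 88.94°.
The spacecraft traverses 180° on the transfer ellipse, so the target must lead by 180° − 88.94° = 91.1°.

φ = 91.1°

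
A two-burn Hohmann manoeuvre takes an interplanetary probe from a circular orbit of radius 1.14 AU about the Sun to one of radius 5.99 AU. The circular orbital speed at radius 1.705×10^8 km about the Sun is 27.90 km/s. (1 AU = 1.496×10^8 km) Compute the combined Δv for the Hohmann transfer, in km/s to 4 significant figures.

From the circular-orbit relation v² = μ/r at r = 1.705×10^8 km: μ = v²r = (27.90)² × 1.705×10^8 = 1.32719×10^11 km³/s².
In km: r₁ = 1.14 × 1.496×10^8 = 1.70544×10^8 km; r₂ = 5.99 × 1.496×10^8 = 8.96104×10^8 km.
Transfer-ellipse semi-major axis a_t = (r₁ + r₂)/2 = (1.70544×10^8 + 8.96104×10^8)/2 = 5.33324×10^8 km.
At r₁ the circular-orbit speed is v₁ = √(μ/r₁) = 27.896 km/s.
Transfer-orbit speed at r₁ (vis-viva): v_p = √[μ(2/r₁ − 1/a_t)] = 36.160 km/s.
First burn Δv₁ = |v_p − v₁| = 8.264 km/s.
At r₂, v₂ = √(μ/r₂) = 12.17 km/s.
Transfer-orbit speed at r₂: v_a = √[μ(2/r₂ − 1/a_t)] = 6.882 km/s.
Second burn Δv₂ = |v₂ − v_a| = 5.288 km/s.
Δv = Δv₁ + Δv₂ = 8.264 + 5.288 = 13.55 km/s.

Δv = 13.55 km/s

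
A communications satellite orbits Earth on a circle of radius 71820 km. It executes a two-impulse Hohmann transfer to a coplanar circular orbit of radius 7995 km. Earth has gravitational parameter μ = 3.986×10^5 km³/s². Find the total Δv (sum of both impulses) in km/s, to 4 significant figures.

Δv = 3.713 km/s

Transfer-ellipse semi-major axis a_t = (r₁ + r₂)/2 = (71820 + 7995)/2 = 39907.5 km.
At r₁ the circular-orbit speed is v₁ = √(μ/r₁) = 2.35584 km/s.
Transfer-orbit speed at r₁ (vis-viva): v_a = √[μ(2/r₁ − 1/a_t)] = 1.05445 km/s.
First burn Δv₁ = |v_a − v₁| = 1.3014 km/s.
Circular speed at r₂: v₂ = √(μ/r₂) = 7.0609 km/s.
Transfer-orbit speed at r₂: v_p = √[μ(2/r₂ − 1/a_t)] = 9.4723 km/s.
Second burn Δv₂ = |v₂ − v_p| = 2.4114 km/s.
Δv = Δv₁ + Δv₂ = 1.3014 + 2.4114 = 3.713 km/s.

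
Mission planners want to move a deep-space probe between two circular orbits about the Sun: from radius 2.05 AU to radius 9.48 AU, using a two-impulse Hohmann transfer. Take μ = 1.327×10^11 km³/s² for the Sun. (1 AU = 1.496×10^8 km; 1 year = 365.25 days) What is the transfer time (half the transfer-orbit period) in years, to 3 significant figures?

In km: r₁ = 2.05 × 1.496×10^8 = 3.0668×10^8 km; r₂ = 9.48 × 1.496×10^8 = 1.418208×10^9 km.
The Hohmann ellipse has a_t = (r₁ + r₂)/2 = 8.62444×10^8 km.
Half the transfer-orbit period gives t = π√(a_t³/μ) = 2.184×10^8 s.
Converting: 2.184×10^8 s ÷ 3.15576×10^7 s/year (365.25 × 86400) = 6.92 years.

t = 6.92 years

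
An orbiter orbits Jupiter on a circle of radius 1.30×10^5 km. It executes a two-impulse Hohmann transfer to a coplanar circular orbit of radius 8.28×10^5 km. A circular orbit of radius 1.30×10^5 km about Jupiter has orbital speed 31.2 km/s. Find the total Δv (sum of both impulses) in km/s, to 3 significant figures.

Δv = 15.7 km/s

From the circular-orbit relation v² = μ/r at r = 1.30×10^5 km: μ = v²r = (31.2)² × 1.30×10^5 = 1.26547×10^8 km³/s².
The Hohmann ellipse has a_t = (r₁ + r₂)/2 = 4.790×10^5 km.
At r₁ the circular-orbit speed is v₁ = √(μ/r₁) = 31.200 km/s.
Transfer-orbit speed at r₁ (vis-viva equation): v_p = √[μ(2/r₁ − 1/a_t)] = 41.021 km/s.
First burn Δv₁ = |v_p − v₁| = 9.821 km/s.
Circular speed at r₂: v₂ = √(μ/r₂) = 12.3626 km/s.
Transfer-orbit speed at r₂: v_a = √[μ(2/r₂ − 1/a_t)] = 6.44043 km/s.
Second burn Δv₂ = |v₂ − v_a| = 5.922 km/s.
Total Δv = Δv₁ + Δv₂ = 15.74 km/s.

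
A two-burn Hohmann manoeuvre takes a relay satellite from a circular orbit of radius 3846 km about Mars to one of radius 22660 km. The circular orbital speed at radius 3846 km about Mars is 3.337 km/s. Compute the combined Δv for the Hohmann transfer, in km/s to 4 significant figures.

Δv = 1.661 km/s

From the circular-orbit relation v² = μ/r at r = 3846 km: μ = v²r = (3.337)² × 3846 = 42827.4 km³/s².
The Hohmann ellipse has a_t = (r₁ + r₂)/2 = 13253 km.
At r₁ the circular-orbit speed is v₁ = √(μ/r₁) = 3.3370 km/s.
On the transfer ellipse at r₁, vis-viva equation gives v_p = √[μ(2/r₁ − 1/a_t)] = 4.3634 km/s.
First burn Δv₁ = |v_p − v₁| = 1.0264 km/s.
Circular speed at r₂: v₂ = √(μ/r₂) = 1.37477 km/s.
Transfer-orbit speed at r₂: v_a = √[μ(2/r₂ − 1/a_t)] = 0.740591 km/s.
Second burn Δv₂ = |v₂ − v_a| = 0.63418 km/s.
Δv = Δv₁ + Δv₂ = 1.0264 + 0.63418 = 1.661 km/s.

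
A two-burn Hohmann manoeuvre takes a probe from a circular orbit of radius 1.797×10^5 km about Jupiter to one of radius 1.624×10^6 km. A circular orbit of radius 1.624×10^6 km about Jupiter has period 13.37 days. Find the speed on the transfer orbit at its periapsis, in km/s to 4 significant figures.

v = 35.63 km/s

From Kepler's third law T² = 4π²r³/μ at r = 1.624×10^6 km, T = 13.37 days = 13.37 × 86400 s = 1.155168×10^6 s: μ = 4π²r³/T² = 1.26715×10^8 km³/s².
The Hohmann ellipse has a_t = (r₁ + r₂)/2 = 9.0185×10^5 km.
The periapsis of the transfer ellipse is at r = 1.797×10^5 km.
Applying v² = μ(2/r − 1/a_t): v = 35.63 km/s.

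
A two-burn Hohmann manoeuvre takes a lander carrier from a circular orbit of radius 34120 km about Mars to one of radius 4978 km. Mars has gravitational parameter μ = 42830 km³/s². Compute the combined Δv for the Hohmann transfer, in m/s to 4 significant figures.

Δv = 1497 m/s

The Hohmann ellipse has a_t = (r₁ + r₂)/2 = 19549 km.
Circular speed at r₁: v₁ = √(μ/r₁) = √(42830/34120) = 1.1204 km/s.
On the transfer ellipse at r₁, vis-viva equation gives v_a = √[μ(2/r₁ − 1/a_t)] = 0.56537 km/s.
First burn Δv₁ = |v_a − v₁| = 0.5550 km/s.
At r₂, v₂ = √(μ/r₂) = 2.93323 km/s.
Transfer-orbit speed at r₂: v_p = √[μ(2/r₂ − 1/a_t)] = 3.87515 km/s.
Second burn Δv₂ = |v₂ − v_p| = 0.9419 km/s.
Total Δv = Δv₁ + Δv₂ = 1.497 km/s.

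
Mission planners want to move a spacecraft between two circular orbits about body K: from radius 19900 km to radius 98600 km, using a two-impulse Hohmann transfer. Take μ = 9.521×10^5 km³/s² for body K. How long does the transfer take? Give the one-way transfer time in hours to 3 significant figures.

Transfer-ellipse semi-major axis a_t = (r₁ + r₂)/2 = (19900 + 98600)/2 = 59250 km.
Transfer time t = π√(a_t³/μ) = π√((59250)³ / 9.521×10^5) = 46430 s.
Converting: 46430 s ÷ 3600 s/hour = 12.9 hours.

t = 12.9 hours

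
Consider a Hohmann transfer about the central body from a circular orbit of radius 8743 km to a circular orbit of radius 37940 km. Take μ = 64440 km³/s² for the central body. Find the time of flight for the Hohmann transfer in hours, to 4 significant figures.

The Hohmann ellipse has a_t = (r₁ + r₂)/2 = 23341.5 km.
Transfer time t = π√(a_t³/μ) = π√((23341.5)³ / 64440) = 44130 s.
Converting: 44130 s ÷ 3600 s/hour = 12.26 hours.

t = 12.26 hours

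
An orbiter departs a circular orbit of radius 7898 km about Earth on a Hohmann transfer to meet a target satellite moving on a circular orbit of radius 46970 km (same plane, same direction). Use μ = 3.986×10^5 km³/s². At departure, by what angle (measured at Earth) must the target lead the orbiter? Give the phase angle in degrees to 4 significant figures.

φ = 99.65°

Transfer-ellipse semi-major axis a_t = (r₁ + r₂)/2 = (7898 + 46970)/2 = 27434 km.
The half-period of the transfer ellipse is t = π√(a_t³/μ) = 22610 s.
Target angular speed ω₂ = √(μ/r₂³) = 6.202×10^-5 rad/s.
Angle swept by the target during transfer: ω₂·t = 1.4023 rad = 80.35°.
The orbiter traverses 180° on the transfer ellipse, so the target must lead by 180° − 80.35° = 99.65°.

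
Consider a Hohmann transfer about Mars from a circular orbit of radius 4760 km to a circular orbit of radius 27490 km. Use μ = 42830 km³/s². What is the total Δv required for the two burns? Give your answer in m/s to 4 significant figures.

Transfer-ellipse semi-major axis a_t = (r₁ + r₂)/2 = (4760 + 27490)/2 = 16125 km.
At r₁ the circular-orbit speed is v₁ = √(μ/r₁) = 2.99965 km/s.
On the transfer ellipse at r₁, vis-viva equation gives v_p = √[μ(2/r₁ − 1/a_t)] = 3.91659 km/s.
First burn Δv₁ = |v_p − v₁| = 0.9169 km/s.
At r₂, v₂ = √(μ/r₂) = 1.2482 km/s.
Transfer-orbit speed at r₂: v_a = √[μ(2/r₂ − 1/a_t)] = 0.67817 km/s.
Second burn Δv₂ = |v₂ − v_a| = 0.5700 km/s.
Δv = Δv₁ + Δv₂ = 0.9169 + 0.5700 = 1.487 km/s.

Δv = 1487 m/s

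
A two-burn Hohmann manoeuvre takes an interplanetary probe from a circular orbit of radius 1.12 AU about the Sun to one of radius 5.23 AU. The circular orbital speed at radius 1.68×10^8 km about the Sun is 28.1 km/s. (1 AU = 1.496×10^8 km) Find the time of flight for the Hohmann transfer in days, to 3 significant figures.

From the circular-orbit relation v² = μ/r at r = 1.68×10^8 km: μ = v²r = (28.1)² × 1.68×10^8 = 1.32654×10^11 km³/s².
In km: r₁ = 1.12 × 1.496×10^8 = 1.67552×10^8 km; r₂ = 5.23 × 1.496×10^8 = 7.82408×10^8 km.
Transfer-ellipse semi-major axis a_t = (r₁ + r₂)/2 = (1.67552×10^8 + 7.82408×10^8)/2 = 4.7498×10^8 km.
Transfer time t = π√(a_t³/μ) = π√((4.7498×10^8)³ / 1.32654×10^11) = 8.929×10^7 s.
Converting: 8.929×10^7 s ÷ 86400 s/day = 1030 days.

t = 1030 days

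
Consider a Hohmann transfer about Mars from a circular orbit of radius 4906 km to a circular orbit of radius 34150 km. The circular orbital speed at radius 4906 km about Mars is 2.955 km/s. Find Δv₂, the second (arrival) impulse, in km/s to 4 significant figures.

Δv₂ = 0.5586 km/s

From the circular-orbit relation v² = μ/r at r = 4906 km: μ = v²r = (2.955)² × 4906 = 42839.3 km³/s².
Transfer-ellipse semi-major axis a_t = (r₁ + r₂)/2 = (4906 + 34150)/2 = 19528 km.
On the circular orbit at r = 34150 km, v_c = √(μ/r) = 1.120 km/s.
Transfer-orbit speed at the same r (vis-viva, a = a_t): v_t = √[μ(2/r − 1/a_t)] = 0.5614 km/s.
Δv₂ = |v_t − v_c| = |0.5614 − 1.120| = 0.5586 km/s.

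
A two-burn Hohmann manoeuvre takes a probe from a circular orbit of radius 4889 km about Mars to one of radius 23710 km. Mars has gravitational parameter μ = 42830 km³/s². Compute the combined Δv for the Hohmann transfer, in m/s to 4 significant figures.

Semi-major axis of the transfer orbit: a_t = (4889 + 23710)/2 = 14299.5 km.
At r₁ the circular-orbit speed is v₁ = √(μ/r₁) = 2.9598 km/s.
On the transfer ellipse at r₁, vis-viva equation gives v_p = √[μ(2/r₁ − 1/a_t)] = 3.8113 km/s.
First burn Δv₁ = |v_p − v₁| = 0.8515 km/s.
Circular speed at r₂: v₂ = √(μ/r₂) = 1.344 km/s.
Transfer-orbit speed at r₂: v_a = √[μ(2/r₂ − 1/a_t)] = 0.7859 km/s.
Second burn Δv₂ = |v₂ − v_a| = 0.5581 km/s.
Δv = Δv₁ + Δv₂ = 0.8515 + 0.5581 = 1.410 km/s.

Δv = 1410 m/s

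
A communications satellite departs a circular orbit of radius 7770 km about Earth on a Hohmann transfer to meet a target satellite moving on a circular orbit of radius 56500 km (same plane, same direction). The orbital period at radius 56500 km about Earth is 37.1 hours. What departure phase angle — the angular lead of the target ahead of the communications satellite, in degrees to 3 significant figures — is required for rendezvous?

From Kepler's third law T² = 4π²r³/μ at r = 56500 km, T = 37.1 hours = 37.1 × 3600 s = 1.3356×10^5 s: μ = 4π²r³/T² = 3.99165×10^5 km³/s².
The Hohmann ellipse has a_t = (r₁ + r₂)/2 = 32135 km.
The half-period of the transfer ellipse is t = π√(a_t³/μ) = 28644 s.
The target's mean motion on its circular orbit is ω₂ = √(μ/r₂³) = 4.7044×10^-5 rad/s.
Angle swept by the target during transfer: ω₂·t = 1.3475 rad = 77.21°.
The communications satellite traverses 180° on the transfer ellipse, so the target must lead by 180° − 77.21° = 103°.

φ = 103°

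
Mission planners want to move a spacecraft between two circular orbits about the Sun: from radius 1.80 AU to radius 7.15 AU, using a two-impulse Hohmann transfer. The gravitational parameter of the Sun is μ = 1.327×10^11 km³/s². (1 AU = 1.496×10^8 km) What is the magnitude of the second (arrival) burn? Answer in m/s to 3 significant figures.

In km: r₁ = 1.80 × 1.496×10^8 = 2.6928×10^8 km; r₂ = 7.15 × 1.496×10^8 = 1.06964×10^9 km.
The Hohmann ellipse has a_t = (r₁ + r₂)/2 = 6.6946×10^8 km.
Circular speed at r = 1.06964×10^9 km: v_c = √(μ/r) = 11.138 km/s.
Vis-viva on the transfer ellipse at r = 1.06964×10^9 km gives v_t = √[μ(2/r − 1/a_t)] = 7.0641 km/s.
Δv₂ = |v_t − v_c| = |7.0641 − 11.138| = 4.074 km/s.

Δv₂ = 4070 m/s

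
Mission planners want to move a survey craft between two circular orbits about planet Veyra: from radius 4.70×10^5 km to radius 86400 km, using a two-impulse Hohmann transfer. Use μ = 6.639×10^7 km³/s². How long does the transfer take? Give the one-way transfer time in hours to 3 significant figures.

The Hohmann ellipse has a_t = (r₁ + r₂)/2 = 2.782×10^5 km.
Transfer time t = π√(a_t³/μ) = π√((2.782×10^5)³ / 6.639×10^7) = 56580 s.
Converting: 56580 s ÷ 3600 s/hour = 15.7 hours.

t = 15.7 hours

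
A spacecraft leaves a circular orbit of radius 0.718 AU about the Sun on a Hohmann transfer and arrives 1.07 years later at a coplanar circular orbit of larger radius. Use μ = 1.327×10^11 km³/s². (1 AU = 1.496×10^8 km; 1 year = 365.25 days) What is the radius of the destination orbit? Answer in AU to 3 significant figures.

r₂ = 2.60 AU

In km: r₁ = 0.718 × 1.496×10^8 = 1.074128×10^8 km.
Transfer time t = 1.07 years × 365.25 × 86400 s = 3.3766632×10^7 s, and t = π√(a_t³/μ).
So a_t = (μ t²/π²)^(1/3) = (1.327×10^11 × (3.3766632×10^7)² / π²)^(1/3) = 2.4842×10^8 km.
Since a_t = (r₁ + r₂)/2, r₂ = 2a_t − r₁ = 2×2.4842×10^8 − 1.074128×10^8 = 3.894272×10^8 km.
In AU: r₂ = 3.894272×10^8 / 1.496×10^8 = 2.60 AU.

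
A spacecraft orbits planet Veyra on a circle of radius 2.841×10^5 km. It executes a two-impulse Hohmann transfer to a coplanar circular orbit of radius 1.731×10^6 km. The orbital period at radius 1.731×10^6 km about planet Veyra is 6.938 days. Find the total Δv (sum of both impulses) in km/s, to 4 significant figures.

Δv = 22.43 km/s

From Kepler's third law T² = 4π²r³/μ at r = 1.731×10^6 km, T = 6.938 days = 6.938 × 86400 s = 5.994432×10^5 s: μ = 4π²r³/T² = 5.69843×10^8 km³/s².
The Hohmann ellipse has a_t = (r₁ + r₂)/2 = 1.00755×10^6 km.
At r₁ the circular-orbit speed is v₁ = √(μ/r₁) = 44.786 km/s.
Transfer-orbit speed at r₁ (v² = μ(2/r − 1/a)): v_p = √[μ(2/r₁ − 1/a_t)] = 58.703 km/s.
First burn Δv₁ = |v_p − v₁| = 13.92 km/s.
Circular speed at r₂: v₂ = √(μ/r₂) = 18.1438 km/s.
Transfer-orbit speed at r₂: v_a = √[μ(2/r₂ − 1/a_t)] = 9.63455 km/s.
Second burn Δv₂ = |v₂ − v_a| = 8.509 km/s.
Δv = Δv₁ + Δv₂ = 13.92 + 8.509 = 22.43 km/s.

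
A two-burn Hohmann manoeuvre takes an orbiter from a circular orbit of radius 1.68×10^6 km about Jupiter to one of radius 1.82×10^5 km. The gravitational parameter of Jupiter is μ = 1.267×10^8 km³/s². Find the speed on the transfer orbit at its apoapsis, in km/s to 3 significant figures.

Transfer-ellipse semi-major axis a_t = (r₁ + r₂)/2 = (1.680×10^6 + 1.820×10^5)/2 = 9.310×10^5 km.
At apoapsis, r = 1.680×10^6 km.
Applying v² = μ(2/r − 1/a_t): v = 3.840 km/s.

v = 3.84 km/s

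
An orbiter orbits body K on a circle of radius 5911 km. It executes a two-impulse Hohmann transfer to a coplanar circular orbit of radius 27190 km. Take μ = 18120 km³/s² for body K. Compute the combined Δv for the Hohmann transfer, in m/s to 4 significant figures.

Δv = 821.8 m/s

Transfer-ellipse semi-major axis a_t = (r₁ + r₂)/2 = (5911 + 27190)/2 = 16550.5 km.
At r₁ the circular-orbit speed is v₁ = √(μ/r₁) = 1.7508 km/s.
Transfer-orbit speed at r₁ (vis-viva equation): v_p = √[μ(2/r₁ − 1/a_t)] = 2.2441 km/s.
First burn Δv₁ = |v_p − v₁| = 0.4933 km/s.
At r₂, v₂ = √(μ/r₂) = 0.81635 km/s.
Transfer-orbit speed at r₂: v_a = √[μ(2/r₂ − 1/a_t)] = 0.48786 km/s.
Second burn Δv₂ = |v₂ − v_a| = 0.3285 km/s.
Δv = Δv₁ + Δv₂ = 0.4933 + 0.3285 = 0.8218 km/s.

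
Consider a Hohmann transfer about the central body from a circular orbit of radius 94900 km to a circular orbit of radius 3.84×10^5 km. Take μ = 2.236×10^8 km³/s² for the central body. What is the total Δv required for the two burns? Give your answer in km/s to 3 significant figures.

Δv = 21.9 km/s

Semi-major axis of the transfer orbit: a_t = (94900 + 3.840×10^5)/2 = 2.3945×10^5 km.
At r₁ the circular-orbit speed is v₁ = √(μ/r₁) = 48.54 km/s.
Transfer-orbit speed at r₁ (v² = μ(2/r − 1/a)): v_p = √[μ(2/r₁ − 1/a_t)] = 61.47 km/s.
First burn Δv₁ = |v_p − v₁| = 12.93 km/s.
Circular speed at r₂: v₂ = √(μ/r₂) = 24.1307 km/s.
Transfer-orbit speed at r₂: v_a = √[μ(2/r₂ − 1/a_t)] = 15.1913 km/s.
Second burn Δv₂ = |v₂ − v_a| = 8.939 km/s.
Total Δv = Δv₁ + Δv₂ = 21.87 km/s.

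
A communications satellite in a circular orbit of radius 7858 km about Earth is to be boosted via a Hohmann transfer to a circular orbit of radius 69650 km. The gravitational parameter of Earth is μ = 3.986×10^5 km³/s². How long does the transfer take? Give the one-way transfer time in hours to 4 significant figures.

t = 10.55 hours

Semi-major axis of the transfer orbit: a_t = (7858 + 69650)/2 = 38754 km.
Half the transfer-orbit period gives t = π√(a_t³/μ) = 37963 s.
Converting: 37963 s ÷ 3600 s/hour = 10.55 hours.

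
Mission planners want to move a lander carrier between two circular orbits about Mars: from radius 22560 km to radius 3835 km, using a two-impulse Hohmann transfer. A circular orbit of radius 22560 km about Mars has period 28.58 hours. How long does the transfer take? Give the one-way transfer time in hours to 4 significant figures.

From Kepler's third law T² = 4π²r³/μ at r = 22560 km, T = 28.58 hours = 28.58 × 3600 s = 1.02888×10^5 s: μ = 4π²r³/T² = 42820.1 km³/s².
Semi-major axis of the transfer orbit: a_t = (22560 + 3835)/2 = 13197.5 km.
By Kepler's third law the transfer-orbit period is T = 2π√(a_t³/μ), so t = T/2 = 23020 s.
Converting: 23020 s ÷ 3600 s/hour = 6.394 hours.

t = 6.394 hours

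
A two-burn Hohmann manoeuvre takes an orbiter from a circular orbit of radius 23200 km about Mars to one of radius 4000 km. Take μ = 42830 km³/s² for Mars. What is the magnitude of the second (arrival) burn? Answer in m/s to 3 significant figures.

Δv₂ = 1000 m/s

Semi-major axis of the transfer orbit: a_t = (23200 + 4000)/2 = 13600 km.
Circular speed at r = 4000 km: v_c = √(μ/r) = 3.272 km/s.
Transfer-orbit speed at the same r (vis-viva, a = a_t): v_t = √[μ(2/r − 1/a_t)] = 4.274 km/s.
Δv₂ = |v_t − v_c| = |4.274 − 3.272| = 1.002 km/s.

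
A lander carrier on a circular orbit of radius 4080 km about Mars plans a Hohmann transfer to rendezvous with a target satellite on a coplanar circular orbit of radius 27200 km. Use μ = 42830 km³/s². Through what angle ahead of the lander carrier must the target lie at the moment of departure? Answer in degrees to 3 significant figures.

Transfer-ellipse semi-major axis a_t = (r₁ + r₂)/2 = (4080 + 27200)/2 = 15640 km.
The half-period of the transfer ellipse is t = π√(a_t³/μ) = 29691 s.
Target angular speed ω₂ = √(μ/r₂³) = 4.6134×10^-5 rad/s.
Angle swept by the target during transfer: ω₂·t = 1.3698 rad = 78.48°.
The lander carrier traverses 180° on the transfer ellipse, so the target must lead by 180° − 78.48° = 102°.

φ = 102°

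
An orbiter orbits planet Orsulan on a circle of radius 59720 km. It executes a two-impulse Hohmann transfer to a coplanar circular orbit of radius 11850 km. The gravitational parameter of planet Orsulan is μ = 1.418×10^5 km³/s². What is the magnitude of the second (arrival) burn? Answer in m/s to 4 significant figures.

Δv₂ = 1010 m/s

The Hohmann ellipse has a_t = (r₁ + r₂)/2 = 35785 km.
Circular speed at r = 11850 km: v_c = √(μ/r) = 3.459 km/s.
Vis-viva on the transfer ellipse at r = 11850 km gives v_t = √[μ(2/r − 1/a_t)] = 4.469 km/s.
Δv₂ = |v_t − v_c| = |4.469 − 3.459| = 1.010 km/s.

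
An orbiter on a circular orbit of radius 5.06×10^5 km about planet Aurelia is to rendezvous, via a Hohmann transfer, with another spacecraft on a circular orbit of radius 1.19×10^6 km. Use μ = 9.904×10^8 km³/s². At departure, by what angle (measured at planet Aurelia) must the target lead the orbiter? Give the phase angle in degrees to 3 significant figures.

Semi-major axis of the transfer orbit: a_t = (5.060×10^5 + 1.190×10^6)/2 = 8.480×10^5 km.
The half-period of the transfer ellipse is t = π√(a_t³/μ) = 77950 s.
Target angular speed ω₂ = √(μ/r₂³) = 2.424×10^-5 rad/s.
Angle swept by the target during transfer: ω₂·t = 1.890 rad = 108.3°.
Arrival is 180° from departure on the ellipse, so φ = 180° − 108.3° = 71.7°.

φ = 71.7°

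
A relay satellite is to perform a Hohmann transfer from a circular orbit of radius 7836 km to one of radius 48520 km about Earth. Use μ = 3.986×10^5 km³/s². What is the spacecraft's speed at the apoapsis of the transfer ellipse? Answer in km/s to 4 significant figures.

The Hohmann ellipse has a_t = (r₁ + r₂)/2 = 28178 km.
At apoapsis, r = 48520 km.
Applying v² = μ(2/r − 1/a_t): v = 1.511 km/s.

v = 1.511 km/s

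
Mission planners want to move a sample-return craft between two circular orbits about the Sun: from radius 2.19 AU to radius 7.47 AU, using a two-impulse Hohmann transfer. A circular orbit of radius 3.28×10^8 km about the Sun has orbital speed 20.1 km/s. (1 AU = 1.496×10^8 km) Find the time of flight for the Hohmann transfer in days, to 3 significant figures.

From the circular-orbit relation v² = μ/r at r = 3.28×10^8 km: μ = v²r = (20.1)² × 3.28×10^8 = 1.32515×10^11 km³/s².
In km: r₁ = 2.19 × 1.496×10^8 = 3.27624×10^8 km; r₂ = 7.47 × 1.496×10^8 = 1.117512×10^9 km.
The Hohmann ellipse has a_t = (r₁ + r₂)/2 = 7.22568×10^8 km.
Transfer time t = π√(a_t³/μ) = π√((7.22568×10^8)³ / 1.32515×10^11) = 1.676×10^8 s.
Converting: 1.676×10^8 s ÷ 86400 s/day = 1940 days.

t = 1940 days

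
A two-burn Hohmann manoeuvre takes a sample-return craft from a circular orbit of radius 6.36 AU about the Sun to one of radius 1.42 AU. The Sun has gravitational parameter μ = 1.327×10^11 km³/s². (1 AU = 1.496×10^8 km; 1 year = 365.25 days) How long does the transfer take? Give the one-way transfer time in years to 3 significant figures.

In km: r₁ = 6.36 × 1.496×10^8 = 9.51456×10^8 km; r₂ = 1.42 × 1.496×10^8 = 2.12432×10^8 km.
Transfer-ellipse semi-major axis a_t = (r₁ + r₂)/2 = (9.51456×10^8 + 2.12432×10^8)/2 = 5.81944×10^8 km.
By Kepler's third law the transfer-orbit period is T = 2π√(a_t³/μ), so t = T/2 = 1.211×10^8 s.
Converting: 1.211×10^8 s ÷ 3.15576×10^7 s/year (365.25 × 86400) = 3.84 years.

t = 3.84 years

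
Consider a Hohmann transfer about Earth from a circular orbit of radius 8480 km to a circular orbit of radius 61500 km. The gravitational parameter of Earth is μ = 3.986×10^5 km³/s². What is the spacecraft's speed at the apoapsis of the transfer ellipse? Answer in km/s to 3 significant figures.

v = 1.25 km/s

Transfer-ellipse semi-major axis a_t = (r₁ + r₂)/2 = (8480 + 61500)/2 = 34990 km.
The apoapsis of the transfer ellipse is at r = 61500 km.
Vis-viva: v = √[μ(2/r − 1/a_t)] = √[3.986×10^5 × (2/61500 − 1/34990)] = 1.253 km/s.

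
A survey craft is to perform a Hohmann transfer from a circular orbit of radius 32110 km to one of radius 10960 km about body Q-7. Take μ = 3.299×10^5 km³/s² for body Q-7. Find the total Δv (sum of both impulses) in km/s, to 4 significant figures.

Semi-major axis of the transfer orbit: a_t = (32110 + 10960)/2 = 21535 km.
At r₁ the circular-orbit speed is v₁ = √(μ/r₁) = 3.2053 km/s.
Transfer-orbit speed at r₁ (vis-viva): v_a = √[μ(2/r₁ − 1/a_t)] = 2.2867 km/s.
First burn Δv₁ = |v_a − v₁| = 0.9186 km/s.
At r₂, v₂ = √(μ/r₂) = 5.486 km/s.
Transfer-orbit speed at r₂: v_p = √[μ(2/r₂ − 1/a_t)] = 6.699 km/s.
Second burn Δv₂ = |v₂ − v_p| = 1.213 km/s.
Δv = Δv₁ + Δv₂ = 0.9186 + 1.213 = 2.132 km/s.

Δv = 2.132 km/s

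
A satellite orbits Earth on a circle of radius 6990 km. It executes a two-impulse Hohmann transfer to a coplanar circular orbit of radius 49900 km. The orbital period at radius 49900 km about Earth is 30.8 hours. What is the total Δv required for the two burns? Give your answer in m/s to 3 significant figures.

Δv = 3880 m/s

From Kepler's third law T² = 4π²r³/μ at r = 49900 km, T = 30.8 hours = 30.8 × 3600 s = 1.1088×10^5 s: μ = 4π²r³/T² = 3.98984×10^5 km³/s².
Transfer-ellipse semi-major axis a_t = (r₁ + r₂)/2 = (6990 + 49900)/2 = 28445 km.
At r₁ the circular-orbit speed is v₁ = √(μ/r₁) = 7.55508 km/s.
On the transfer ellipse at r₁, v² = μ(2/r − 1/a) gives v_p = √[μ(2/r₁ − 1/a_t)] = 10.0066 km/s.
First burn Δv₁ = |v_p − v₁| = 2.4515 km/s.
At r₂, v₂ = √(μ/r₂) = 2.82766 km/s.
Transfer-orbit speed at r₂: v_a = √[μ(2/r₂ − 1/a_t)] = 1.40172 km/s.
Second burn Δv₂ = |v₂ − v_a| = 1.4259 km/s.
Total Δv = Δv₁ + Δv₂ = 3.877 km/s.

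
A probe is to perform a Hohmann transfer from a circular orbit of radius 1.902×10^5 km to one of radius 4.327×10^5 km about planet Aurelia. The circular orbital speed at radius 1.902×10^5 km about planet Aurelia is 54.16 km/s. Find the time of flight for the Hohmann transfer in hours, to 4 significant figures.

t = 6.422 hours

From the circular-orbit relation v² = μ/r at r = 1.902×10^5 km: μ = v²r = (54.16)² × 1.902×10^5 = 5.57915×10^8 km³/s².
Semi-major axis of the transfer orbit: a_t = (1.902×10^5 + 4.327×10^5)/2 = 3.1145×10^5 km.
Transfer time t = π√(a_t³/μ) = π√((3.1145×10^5)³ / 5.57915×10^8) = 23120 s.
Converting: 23120 s ÷ 3600 s/hour = 6.422 hours.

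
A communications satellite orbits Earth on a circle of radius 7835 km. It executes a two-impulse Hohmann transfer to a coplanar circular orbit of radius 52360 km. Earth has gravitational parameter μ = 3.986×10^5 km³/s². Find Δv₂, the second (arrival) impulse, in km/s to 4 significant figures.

Δv₂ = 1.351 km/s

The Hohmann ellipse has a_t = (r₁ + r₂)/2 = 30097.5 km.
Circular speed at r = 52360 km: v_c = √(μ/r) = 2.759 km/s.
Transfer-orbit speed at the same r (vis-viva, a = a_t): v_t = √[μ(2/r − 1/a_t)] = 1.408 km/s.
Δv₂ = |v_t − v_c| = |1.408 − 2.759| = 1.351 km/s.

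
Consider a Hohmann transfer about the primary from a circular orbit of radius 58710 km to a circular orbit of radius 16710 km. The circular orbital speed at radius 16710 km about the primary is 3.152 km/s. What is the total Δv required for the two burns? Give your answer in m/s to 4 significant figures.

From the circular-orbit relation v² = μ/r at r = 16710 km: μ = v²r = (3.152)² × 16710 = 1.66016×10^5 km³/s².
The Hohmann ellipse has a_t = (r₁ + r₂)/2 = 37710 km.
At r₁ the circular-orbit speed is v₁ = √(μ/r₁) = 1.6816 km/s.
Transfer-orbit speed at r₁ (vis-viva equation): v_a = √[μ(2/r₁ − 1/a_t)] = 1.1194 km/s.
First burn Δv₁ = |v_a − v₁| = 0.5622 km/s.
Circular speed at r₂: v₂ = √(μ/r₂) = 3.1520 km/s.
Transfer-orbit speed at r₂: v_p = √[μ(2/r₂ − 1/a_t)] = 3.9329 km/s.
Second burn Δv₂ = |v₂ − v_p| = 0.7809 km/s.
Total Δv = Δv₁ + Δv₂ = 1.343 km/s.

Δv = 1343 m/s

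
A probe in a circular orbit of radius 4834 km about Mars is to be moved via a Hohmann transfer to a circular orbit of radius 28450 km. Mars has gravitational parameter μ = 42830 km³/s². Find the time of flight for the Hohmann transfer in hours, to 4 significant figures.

The Hohmann ellipse has a_t = (r₁ + r₂)/2 = 16642 km.
Half the transfer-orbit period gives t = π√(a_t³/μ) = 32590 s.
Converting: 32590 s ÷ 3600 s/hour = 9.053 hours.

t = 9.053 hours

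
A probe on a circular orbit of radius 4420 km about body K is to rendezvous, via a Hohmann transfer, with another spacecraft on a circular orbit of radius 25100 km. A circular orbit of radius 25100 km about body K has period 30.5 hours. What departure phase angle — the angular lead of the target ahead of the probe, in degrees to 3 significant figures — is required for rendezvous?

φ = 98.8°

From Kepler's third law T² = 4π²r³/μ at r = 25100 km, T = 30.5 hours = 30.5 × 3600 s = 1.098×10^5 s: μ = 4π²r³/T² = 51781.7 km³/s².
Semi-major axis of the transfer orbit: a_t = (4420 + 25100)/2 = 14760 km.
Transfer time t = π√(a_t³/μ) = 24757 s.
Target angular speed ω₂ = √(μ/r₂³) = 5.7224×10^-5 rad/s.
Angle swept by the target during transfer: ω₂·t = 1.4167 rad = 81.17°.
Arrival is 180° from departure on the ellipse, so φ = 180° − 81.17° = 98.8°.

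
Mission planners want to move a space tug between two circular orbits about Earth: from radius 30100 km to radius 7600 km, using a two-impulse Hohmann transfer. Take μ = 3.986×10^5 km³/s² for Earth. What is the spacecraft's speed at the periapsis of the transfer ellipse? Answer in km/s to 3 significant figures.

v = 9.15 km/s

The Hohmann ellipse has a_t = (r₁ + r₂)/2 = 18850 km.
The periapsis of the transfer ellipse is at r = 7600 km.
From the vis-viva equation, v = √[μ(2/r − 1/a_t)] = 9.151 km/s.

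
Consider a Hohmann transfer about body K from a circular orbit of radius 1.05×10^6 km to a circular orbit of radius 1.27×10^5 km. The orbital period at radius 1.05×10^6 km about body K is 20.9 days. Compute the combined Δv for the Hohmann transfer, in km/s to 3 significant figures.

From Kepler's third law T² = 4π²r³/μ at r = 1.05×10^6 km, T = 20.9 days = 20.9 × 86400 s = 1.80576×10^6 s: μ = 4π²r³/T² = 1.40155×10^7 km³/s².
Transfer-ellipse semi-major axis a_t = (r₁ + r₂)/2 = (1.050×10^6 + 1.270×10^5)/2 = 5.885×10^5 km.
Circular speed at r₁: v₁ = √(μ/r₁) = √(1.40155×10^7/1.050×10^6) = 3.6535 km/s.
On the transfer ellipse at r₁, v² = μ(2/r − 1/a) gives v_a = √[μ(2/r₁ − 1/a_t)] = 1.6972 km/s.
First burn Δv₁ = |v_a − v₁| = 1.956 km/s.
At r₂, v₂ = √(μ/r₂) = 10.505 km/s.
Transfer-orbit speed at r₂: v_p = √[μ(2/r₂ − 1/a_t)] = 14.032 km/s.
Second burn Δv₂ = |v₂ − v_p| = 3.527 km/s.
Total Δv = Δv₁ + Δv₂ = 5.483 km/s.

Δv = 5.48 km/s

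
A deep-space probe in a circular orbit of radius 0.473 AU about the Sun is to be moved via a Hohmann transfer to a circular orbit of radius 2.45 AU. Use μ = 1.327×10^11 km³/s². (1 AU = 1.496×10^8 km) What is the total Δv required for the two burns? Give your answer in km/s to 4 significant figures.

In km: r₁ = 0.473 × 1.496×10^8 = 7.07608×10^7 km; r₂ = 2.45 × 1.496×10^8 = 3.6652×10^8 km.
The Hohmann ellipse has a_t = (r₁ + r₂)/2 = 2.186404×10^8 km.
Circular speed at r₁: v₁ = √(μ/r₁) = √(1.327×10^11/7.07608×10^7) = 43.305 km/s.
On the transfer ellipse at r₁, vis-viva gives v_p = √[μ(2/r₁ − 1/a_t)] = 56.069 km/s.
First burn Δv₁ = |v_p − v₁| = 12.764 km/s.
Circular speed at r₂: v₂ = √(μ/r₂) = 19.028 km/s.
Transfer-orbit speed at r₂: v_a = √[μ(2/r₂ − 1/a_t)] = 10.825 km/s.
Second burn Δv₂ = |v₂ − v_a| = 8.2030 km/s.
Total Δv = Δv₁ + Δv₂ = 20.97 km/s.

Δv = 20.97 km/s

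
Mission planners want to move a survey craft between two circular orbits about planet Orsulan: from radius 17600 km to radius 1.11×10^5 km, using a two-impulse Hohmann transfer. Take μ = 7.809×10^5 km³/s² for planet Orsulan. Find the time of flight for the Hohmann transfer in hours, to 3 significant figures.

Transfer-ellipse semi-major axis a_t = (r₁ + r₂)/2 = (17600 + 1.110×10^5)/2 = 64300 km.
Transfer time t = π√(a_t³/μ) = π√((64300)³ / 7.809×10^5) = 57970 s.
Converting: 57970 s ÷ 3600 s/hour = 16.1 hours.

t = 16.1 hours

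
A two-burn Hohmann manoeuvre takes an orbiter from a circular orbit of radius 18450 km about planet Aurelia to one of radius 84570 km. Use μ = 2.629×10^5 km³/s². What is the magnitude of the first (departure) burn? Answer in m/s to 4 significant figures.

Δv₁ = 1062 m/s

The Hohmann ellipse has a_t = (r₁ + r₂)/2 = 51510 km.
On the circular orbit at r = 18450 km, v_c = √(μ/r) = 3.775 km/s.
Transfer-orbit speed at the same r (vis-viva, a = a_t): v_t = √[μ(2/r − 1/a_t)] = 4.837 km/s.
Δv₁ = |v_t − v_c| = |4.837 − 3.775| = 1.062 km/s.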